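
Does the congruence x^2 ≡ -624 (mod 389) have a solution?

Reduce the numerator: -624 ≡ 154 (mod 389), so (-624|389) = (154|389).
Factor out 2: 154 = 2·77. Since 389 ≡ 5 (mod 8), (2|389) = -1. Now have -(77|389).
77 ≡ 1 (mod 4), so quadratic reciprocity gives (77|389) = (389|77). Reduce: 389 ≡ 4 (mod 77). Now have -(4|77).
Factor out 2: 4 = 2^2. Since 77 ≡ 5 (mod 8), (2|77) = -1, and (2|77)^2 = +1. Now have -(1|77).
(1|77) = 1. Collecting the sign factors: -1.
The Legendre symbol is -1, so x^2 ≡ -624 (mod 389) has no solution.

no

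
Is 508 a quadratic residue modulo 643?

no

(508|643)
  = (127|643)    [643 ≡ 3 mod 8 ⇒ (2|643)^2 = +1]
  = -(643|127)    [QR: both ≡ 3 mod 4, sign flips]
  = -(8|127)    [643 ≡ 8 mod 127]
  = -(1|127)    [127 ≡ 7 mod 8 ⇒ (2|127)^3 = +1]
  = -1    [(1|127) = 1]
The Legendre symbol is -1, so x^2 ≡ 508 (mod 643) has no solution.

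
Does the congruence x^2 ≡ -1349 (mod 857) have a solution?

Reduce the numerator: -1349 ≡ 365 (mod 857), so (-1349/857) = (365/857).
365 ≡ 1 (mod 4), so quadratic reciprocity gives (365/857) = (857/365). Reduce: 857 ≡ 127 (mod 365). Now have (127/365).
365 ≡ 1 (mod 4), so quadratic reciprocity gives (127/365) = (365/127). Reduce: 365 ≡ 111 (mod 127). Now have (111/127).
Both 111 ≡ 3 and 127 ≡ 3 (mod 4), so reciprocity gives (111/127) = -(127/111). Reduce: 127 ≡ 16 (mod 111). Now have -(16/111).
Factor out 2: 16 = 2^4. Since 111 ≡ 7 (mod 8), (2/111) = +1, and (2/111)^4 = +1. Now have -(1/111).
(1/111) = 1. Collecting the sign factors: -1.
The Legendre symbol is -1, so x^2 ≡ -1349 (mod 857) has no solution.

no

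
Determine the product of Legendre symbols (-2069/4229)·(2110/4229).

1

By multiplicativity, (-2069·2110/4229) = (-2069/4229)·(2110/4229).
First factor (-2069/4229):
Pull out -1: (-2069/4229) = (-1/4229)·(2069/4229). Since 4229 ≡ 1 (mod 4), (-1/4229) = +1. Now have (2069/4229).
2069 ≡ 1 (mod 4), so quadratic reciprocity gives (2069/4229) = (4229/2069). Reduce: 4229 ≡ 91 (mod 2069). Now have (91/2069).
2069 ≡ 1 (mod 4), so quadratic reciprocity gives (91/2069) = (2069/91). Reduce: 2069 ≡ 67 (mod 91). Now have (67/91).
Both 67 ≡ 3 and 91 ≡ 3 (mod 4), so reciprocity gives (67/91) = -(91/67). Reduce: 91 ≡ 24 (mod 67). Now have -(24/67).
Factor out 2: 24 = 2^3·3. Since 67 ≡ 3 (mod 8), (2/67) = -1, and (2/67)^3 = -1. Now have (3/67).
Both 3 ≡ 3 and 67 ≡ 3 (mod 4), so reciprocity gives (3/67) = -(67/3). Reduce: 67 ≡ 1 (mod 3). Now have -(1/3).
(1/3) = 1. Collecting the sign factors: -1.
Second factor (2110/4229):
Factor out 2: 2110 = 2·1055. Since 4229 ≡ 5 (mod 8), (2/4229) = -1. Now have -(1055/4229).
4229 ≡ 1 (mod 4), so quadratic reciprocity gives (1055/4229) = (4229/1055). Reduce: 4229 ≡ 9 (mod 1055). Now have -(9/1055).
9 ≡ 1 (mod 4), so quadratic reciprocity gives (9/1055) = (1055/9). Reduce: 1055 ≡ 2 (mod 9). Now have -(2/9).
Factor out 2: 2 = 2. Since 9 ≡ 1 (mod 8), (2/9) = +1. Now have -(1/9).
(1/9) = 1. Collecting the sign factors: -1.
Product: (-1)·(-1) = 1.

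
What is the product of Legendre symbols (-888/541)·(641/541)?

By multiplicativity, (-888·641/541) = (-888/541)·(641/541).
First factor (-888/541):
(-888/541)
  = (194/541)    [-888 ≡ 194 mod 541]
  = -(97/541)    [541 ≡ 5 mod 8 ⇒ (2/541) = -1]
  = -(541/97)    [QR: 97 ≡ 1 mod 4, sign kept]
  = -(56/97)    [541 ≡ 56 mod 97]
  = -(7/97)    [97 ≡ 1 mod 8 ⇒ (2/97)^3 = +1]
  = -(97/7)    [QR: 97 ≡ 1 mod 4, sign kept]
  = -(6/7)    [97 ≡ 6 mod 7]
  = -(3/7)    [7 ≡ 7 mod 8 ⇒ (2/7) = +1]
  = (7/3)    [QR: both ≡ 3 mod 4, sign flips]
  = (1/3)    [7 ≡ 1 mod 3]
  = 1    [(1/3) = 1]
Second factor (641/541):
(641/541)
  = (100/541)    [641 ≡ 100 mod 541]
  = (25/541)    [541 ≡ 5 mod 8 ⇒ (2/541)^2 = +1]
  = (541/25)    [QR: 25 ≡ 1 mod 4, sign kept]
  = (16/25)    [541 ≡ 16 mod 25]
  = (1/25)    [25 ≡ 1 mod 8 ⇒ (2/25)^4 = +1]
  = 1    [(1/25) = 1]
Product: (1)·(1) = 1.

1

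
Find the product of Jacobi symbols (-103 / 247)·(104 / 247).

0

By multiplicativity, (-103·104 / 247) = (-103 / 247)·(104 / 247).
First factor (-103 / 247):
Pull out -1: (-103 / 247) = (-1 / 247)·(103 / 247). Since 247 ≡ 3 (mod 4), (-1 / 247) = -1. Now have -(103 / 247).
Both 103 ≡ 3 and 247 ≡ 3 (mod 4), so reciprocity gives (103 / 247) = -(247 / 103). Reduce: 247 ≡ 41 (mod 103). Now have (41 / 103).
41 ≡ 1 (mod 4), so quadratic reciprocity gives (41 / 103) = (103 / 41). Reduce: 103 ≡ 21 (mod 41). Now have (21 / 41).
21 ≡ 1 (mod 4), so quadratic reciprocity gives (21 / 41) = (41 / 21). Reduce: 41 ≡ 20 (mod 21). Now have (20 / 21).
Factor out 2: 20 = 2^2·5. Since 21 ≡ 5 (mod 8), (2 / 21) = -1, and (2 / 21)^2 = +1. Now have (5 / 21).
5 ≡ 1 (mod 4), so quadratic reciprocity gives (5 / 21) = (21 / 5). Reduce: 21 ≡ 1 (mod 5). Now have (1 / 5).
(1 / 5) = 1. Collecting the sign factors: 1.
Second factor (104 / 247):
Factor out 2: 104 = 2^3·13. Since 247 ≡ 7 (mod 8), (2 / 247) = +1, and (2 / 247)^3 = +1. Now have (13 / 247).
13 ≡ 1 (mod 4), so quadratic reciprocity gives (13 / 247) = (247 / 13). Reduce: 247 ≡ 0 (mod 13). Now have (0 / 13).
The numerator is now 0 with denominator 13 > 1: the symbol is 0.
Product: (1)·(0) = 0.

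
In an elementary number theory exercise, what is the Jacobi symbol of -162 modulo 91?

1

Reduce the numerator: -162 ≡ 20 (mod 91), so (-162 / 91) = (20 / 91).
Factor out 2: 20 = 2^2·5. Since 91 ≡ 3 (mod 8), (2 / 91) = -1, and (2 / 91)^2 = +1. Now have (5 / 91).
5 ≡ 1 (mod 4), so quadratic reciprocity gives (5 / 91) = (91 / 5). Reduce: 91 ≡ 1 (mod 5). Now have (1 / 5).
(1 / 5) = 1. Collecting the sign factors: 1.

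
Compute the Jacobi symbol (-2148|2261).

1

(-2148|2261)
  = (2148|2261)    [2261 ≡ 1 mod 4 ⇒ (-1|2261) = +1]
  = (537|2261)    [2261 ≡ 5 mod 8 ⇒ (2|2261)^2 = +1]
  = (2261|537)    [QR: 537 ≡ 1 mod 4, sign kept]
  = (113|537)    [2261 ≡ 113 mod 537]
  = (537|113)    [QR: 113 ≡ 1 mod 4, sign kept]
  = (85|113)    [537 ≡ 85 mod 113]
  = (113|85)    [QR: 85 ≡ 1 mod 4, sign kept]
  = (28|85)    [113 ≡ 28 mod 85]
  = (7|85)    [85 ≡ 5 mod 8 ⇒ (2|85)^2 = +1]
  = (85|7)    [QR: 85 ≡ 1 mod 4, sign kept]
  = (1|7)    [85 ≡ 1 mod 7]
  = 1    [(1|7) = 1]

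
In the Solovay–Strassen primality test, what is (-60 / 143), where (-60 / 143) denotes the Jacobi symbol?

1

Pull out -1: (-60 / 143) = (-1 / 143)·(60 / 143). Since 143 ≡ 3 (mod 4), (-1 / 143) = -1. Now have -(60 / 143).
Factor out 2: 60 = 2^2·15. Since 143 ≡ 7 (mod 8), (2 / 143) = +1, and (2 / 143)^2 = +1. Now have -(15 / 143).
Both 15 ≡ 3 and 143 ≡ 3 (mod 4), so reciprocity gives (15 / 143) = -(143 / 15). Reduce: 143 ≡ 8 (mod 15). Now have (8 / 15).
Factor out 2: 8 = 2^3. Since 15 ≡ 7 (mod 8), (2 / 15) = +1, and (2 / 15)^3 = +1. Now have (1 / 15).
(1 / 15) = 1. Collecting the sign factors: 1.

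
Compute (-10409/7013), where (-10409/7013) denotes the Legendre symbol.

(-10409/7013)
  = (3617/7013)    [-10409 ≡ 3617 mod 7013]
  = (7013/3617)    [QR: 3617 ≡ 1 mod 4, sign kept]
  = (3396/3617)    [7013 ≡ 3396 mod 3617]
  = (849/3617)    [3617 ≡ 1 mod 8 ⇒ (2/3617)^2 = +1]
  = (3617/849)    [QR: 849 ≡ 1 mod 4, sign kept]
  = (221/849)    [3617 ≡ 221 mod 849]
  = (849/221)    [QR: 221 ≡ 1 mod 4, sign kept]
  = (186/221)    [849 ≡ 186 mod 221]
  = -(93/221)    [221 ≡ 5 mod 8 ⇒ (2/221) = -1]
  = -(221/93)    [QR: 93 ≡ 1 mod 4, sign kept]
  = -(35/93)    [221 ≡ 35 mod 93]
  = -(93/35)    [QR: 93 ≡ 1 mod 4, sign kept]
  = -(23/35)    [93 ≡ 23 mod 35]
  = (35/23)    [QR: both ≡ 3 mod 4, sign flips]
  = (12/23)    [35 ≡ 12 mod 23]
  = (3/23)    [23 ≡ 7 mod 8 ⇒ (2/23)^2 = +1]
  = -(23/3)    [QR: both ≡ 3 mod 4, sign flips]
  = -(2/3)    [23 ≡ 2 mod 3]
  = (1/3)    [3 ≡ 3 mod 8 ⇒ (2/3) = -1]
  = 1    [(1/3) = 1]

1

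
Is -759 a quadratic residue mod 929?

no

(-759/929)
  = (170/929)    [-759 ≡ 170 mod 929]
  = (85/929)    [929 ≡ 1 mod 8 ⇒ (2/929) = +1]
  = (929/85)    [QR: 85 ≡ 1 mod 4, sign kept]
  = (79/85)    [929 ≡ 79 mod 85]
  = (85/79)    [QR: 85 ≡ 1 mod 4, sign kept]
  = (6/79)    [85 ≡ 6 mod 79]
  = (3/79)    [79 ≡ 7 mod 8 ⇒ (2/79) = +1]
  = -(79/3)    [QR: both ≡ 3 mod 4, sign flips]
  = -(1/3)    [79 ≡ 1 mod 3]
  = -1    [(1/3) = 1]
(-759/929) = -1, and 929 is prime, so -759 is not a quadratic residue mod 929.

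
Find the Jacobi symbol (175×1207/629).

0

By multiplicativity, (175·1207/629) = (175/629)·(1207/629).
First factor (175/629):
(175/629)
  = (629/175)    [QR: 629 ≡ 1 mod 4, sign kept]
  = (104/175)    [629 ≡ 104 mod 175]
  = (13/175)    [175 ≡ 7 mod 8 ⇒ (2/175)^3 = +1]
  = (175/13)    [QR: 13 ≡ 1 mod 4, sign kept]
  = (6/13)    [175 ≡ 6 mod 13]
  = -(3/13)    [13 ≡ 5 mod 8 ⇒ (2/13) = -1]
  = -(13/3)    [QR: 13 ≡ 1 mod 4, sign kept]
  = -(1/3)    [13 ≡ 1 mod 3]
  = -1    [(1/3) = 1]
Second factor (1207/629):
(1207/629)
  = (578/629)    [1207 ≡ 578 mod 629]
  = -(289/629)    [629 ≡ 5 mod 8 ⇒ (2/629) = -1]
  = -(629/289)    [QR: 289 ≡ 1 mod 4, sign kept]
  = -(51/289)    [629 ≡ 51 mod 289]
  = -(289/51)    [QR: 289 ≡ 1 mod 4, sign kept]
  = -(34/51)    [289 ≡ 34 mod 51]
  = (17/51)    [51 ≡ 3 mod 8 ⇒ (2/51) = -1]
  = (51/17)    [QR: 17 ≡ 1 mod 4, sign kept]
  = (0/17)    [51 ≡ 0 mod 17]
  = 0    [numerator 0, gcd > 1]
Product: (-1)·(0) = 0.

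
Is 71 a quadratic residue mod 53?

(71/53)
  = (18/53)    [71 ≡ 18 mod 53]
  = -(9/53)    [53 ≡ 5 mod 8 ⇒ (2/53) = -1]
  = -(53/9)    [QR: 9 ≡ 1 mod 4, sign kept]
  = -(8/9)    [53 ≡ 8 mod 9]
  = -(1/9)    [9 ≡ 1 mod 8 ⇒ (2/9)^3 = +1]
  = -1    [(1/9) = 1]
The Legendre symbol is -1, so x^2 ≡ 71 (mod 53) has no solution.

no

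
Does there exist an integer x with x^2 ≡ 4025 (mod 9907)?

(4025/9907)
  = (9907/4025)    [QR: 4025 ≡ 1 mod 4, sign kept]
  = (1857/4025)    [9907 ≡ 1857 mod 4025]
  = (4025/1857)    [QR: 1857 ≡ 1 mod 4, sign kept]
  = (311/1857)    [4025 ≡ 311 mod 1857]
  = (1857/311)    [QR: 1857 ≡ 1 mod 4, sign kept]
  = (302/311)    [1857 ≡ 302 mod 311]
  = (151/311)    [311 ≡ 7 mod 8 ⇒ (2/311) = +1]
  = -(311/151)    [QR: both ≡ 3 mod 4, sign flips]
  = -(9/151)    [311 ≡ 9 mod 151]
  = -(151/9)    [QR: 9 ≡ 1 mod 4, sign kept]
  = -(7/9)    [151 ≡ 7 mod 9]
  = -(9/7)    [QR: 9 ≡ 1 mod 4, sign kept]
  = -(2/7)    [9 ≡ 2 mod 7]
  = -(1/7)    [7 ≡ 7 mod 8 ⇒ (2/7) = +1]
  = -1    [(1/7) = 1]
(4025/9907) = -1, and 9907 is prime, so 4025 is not a quadratic residue mod 9907.

no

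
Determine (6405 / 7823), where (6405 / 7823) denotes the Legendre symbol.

1

6405 ≡ 1 (mod 4), so quadratic reciprocity gives (6405 / 7823) = (7823 / 6405). Reduce: 7823 ≡ 1418 (mod 6405). Now have (1418 / 6405).
Factor out 2: 1418 = 2·709. Since 6405 ≡ 5 (mod 8), (2 / 6405) = -1. Now have -(709 / 6405).
709 ≡ 1 (mod 4), so quadratic reciprocity gives (709 / 6405) = (6405 / 709). Reduce: 6405 ≡ 24 (mod 709). Now have -(24 / 709).
Factor out 2: 24 = 2^3·3. Since 709 ≡ 5 (mod 8), (2 / 709) = -1, and (2 / 709)^3 = -1. Now have (3 / 709).
709 ≡ 1 (mod 4), so quadratic reciprocity gives (3 / 709) = (709 / 3). Reduce: 709 ≡ 1 (mod 3). Now have (1 / 3).
(1 / 3) = 1. Collecting the sign factors: 1.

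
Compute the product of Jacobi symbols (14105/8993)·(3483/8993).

-1

By multiplicativity, (14105·3483/8993) = (14105/8993)·(3483/8993).
First factor (14105/8993):
Reduce the numerator: 14105 ≡ 5112 (mod 8993), so (14105/8993) = (5112/8993).
Factor out 2: 5112 = 2^3·639. Since 8993 ≡ 1 (mod 8), (2/8993) = +1, and (2/8993)^3 = +1. Now have (639/8993).
8993 ≡ 1 (mod 4), so quadratic reciprocity gives (639/8993) = (8993/639). Reduce: 8993 ≡ 47 (mod 639). Now have (47/639).
Both 47 ≡ 3 and 639 ≡ 3 (mod 4), so reciprocity gives (47/639) = -(639/47). Reduce: 639 ≡ 28 (mod 47). Now have -(28/47).
Factor out 2: 28 = 2^2·7. Since 47 ≡ 7 (mod 8), (2/47) = +1, and (2/47)^2 = +1. Now have -(7/47).
Both 7 ≡ 3 and 47 ≡ 3 (mod 4), so reciprocity gives (7/47) = -(47/7). Reduce: 47 ≡ 5 (mod 7). Now have (5/7).
5 ≡ 1 (mod 4), so quadratic reciprocity gives (5/7) = (7/5). Reduce: 7 ≡ 2 (mod 5). Now have (2/5).
Factor out 2: 2 = 2. Since 5 ≡ 5 (mod 8), (2/5) = -1. Now have -(1/5).
(1/5) = 1. Collecting the sign factors: -1.
Second factor (3483/8993):
8993 ≡ 1 (mod 4), so quadratic reciprocity gives (3483/8993) = (8993/3483). Reduce: 8993 ≡ 2027 (mod 3483). Now have (2027/3483).
Both 2027 ≡ 3 and 3483 ≡ 3 (mod 4), so reciprocity gives (2027/3483) = -(3483/2027). Reduce: 3483 ≡ 1456 (mod 2027). Now have -(1456/2027).
Factor out 2: 1456 = 2^4·91. Since 2027 ≡ 3 (mod 8), (2/2027) = -1, and (2/2027)^4 = +1. Now have -(91/2027).
Both 91 ≡ 3 and 2027 ≡ 3 (mod 4), so reciprocity gives (91/2027) = -(2027/91). Reduce: 2027 ≡ 25 (mod 91). Now have (25/91).
25 ≡ 1 (mod 4), so quadratic reciprocity gives (25/91) = (91/25). Reduce: 91 ≡ 16 (mod 25). Now have (16/25).
Factor out 2: 16 = 2^4. Since 25 ≡ 1 (mod 8), (2/25) = +1, and (2/25)^4 = +1. Now have (1/25).
(1/25) = 1. Collecting the sign factors: 1.
Product: (-1)·(1) = -1.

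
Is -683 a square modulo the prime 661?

(-683/661)
  = (639/661)    [-683 ≡ 639 mod 661]
  = (661/639)    [QR: 661 ≡ 1 mod 4, sign kept]
  = (22/639)    [661 ≡ 22 mod 639]
  = (11/639)    [639 ≡ 7 mod 8 ⇒ (2/639) = +1]
  = -(639/11)    [QR: both ≡ 3 mod 4, sign flips]
  = -(1/11)    [639 ≡ 1 mod 11]
  = -1    [(1/11) = 1]
(-683/661) = -1, and 661 is prime, so -683 is not a quadratic residue mod 661.

no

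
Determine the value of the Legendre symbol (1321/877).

Reduce the numerator: 1321 ≡ 444 (mod 877), so (1321/877) = (444/877).
Factor out 2: 444 = 2^2·111. Since 877 ≡ 5 (mod 8), (2/877) = -1, and (2/877)^2 = +1. Now have (111/877).
877 ≡ 1 (mod 4), so quadratic reciprocity gives (111/877) = (877/111). Reduce: 877 ≡ 100 (mod 111). Now have (100/111).
Factor out 2: 100 = 2^2·25. Since 111 ≡ 7 (mod 8), (2/111) = +1, and (2/111)^2 = +1. Now have (25/111).
25 ≡ 1 (mod 4), so quadratic reciprocity gives (25/111) = (111/25). Reduce: 111 ≡ 11 (mod 25). Now have (11/25).
25 ≡ 1 (mod 4), so quadratic reciprocity gives (11/25) = (25/11). Reduce: 25 ≡ 3 (mod 11). Now have (3/11).
Both 3 ≡ 3 and 11 ≡ 3 (mod 4), so reciprocity gives (3/11) = -(11/3). Reduce: 11 ≡ 2 (mod 3). Now have -(2/3).
Factor out 2: 2 = 2. Since 3 ≡ 3 (mod 8), (2/3) = -1. Now have (1/3).
(1/3) = 1. Collecting the sign factors: 1.

1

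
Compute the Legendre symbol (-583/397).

-1

Reduce the numerator: -583 ≡ 211 (mod 397), so (-583/397) = (211/397).
397 ≡ 1 (mod 4), so quadratic reciprocity gives (211/397) = (397/211). Reduce: 397 ≡ 186 (mod 211). Now have (186/211).
Factor out 2: 186 = 2·93. Since 211 ≡ 3 (mod 8), (2/211) = -1. Now have -(93/211).
93 ≡ 1 (mod 4), so quadratic reciprocity gives (93/211) = (211/93). Reduce: 211 ≡ 25 (mod 93). Now have -(25/93).
25 ≡ 1 (mod 4), so quadratic reciprocity gives (25/93) = (93/25). Reduce: 93 ≡ 18 (mod 25). Now have -(18/25).
Factor out 2: 18 = 2·9. Since 25 ≡ 1 (mod 8), (2/25) = +1. Now have -(9/25).
9 ≡ 1 (mod 4), so quadratic reciprocity gives (9/25) = (25/9). Reduce: 25 ≡ 7 (mod 9). Now have -(7/9).
9 ≡ 1 (mod 4), so quadratic reciprocity gives (7/9) = (9/7). Reduce: 9 ≡ 2 (mod 7). Now have -(2/7).
Factor out 2: 2 = 2. Since 7 ≡ 7 (mod 8), (2/7) = +1. Now have -(1/7).
(1/7) = 1. Collecting the sign factors: -1.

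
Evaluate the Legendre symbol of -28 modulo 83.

(-28|83)
  = (55|83)    [-28 ≡ 55 mod 83]
  = -(83|55)    [QR: both ≡ 3 mod 4, sign flips]
  = -(28|55)    [83 ≡ 28 mod 55]
  = -(7|55)    [55 ≡ 7 mod 8 ⇒ (2|55)^2 = +1]
  = (55|7)    [QR: both ≡ 3 mod 4, sign flips]
  = (6|7)    [55 ≡ 6 mod 7]
  = (3|7)    [7 ≡ 7 mod 8 ⇒ (2|7) = +1]
  = -(7|3)    [QR: both ≡ 3 mod 4, sign flips]
  = -(1|3)    [7 ≡ 1 mod 3]
  = -1    [(1|3) = 1]

-1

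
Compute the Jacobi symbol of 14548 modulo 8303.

Reduce the numerator: 14548 ≡ 6245 (mod 8303), so (14548|8303) = (6245|8303).
6245 ≡ 1 (mod 4), so quadratic reciprocity gives (6245|8303) = (8303|6245). Reduce: 8303 ≡ 2058 (mod 6245). Now have (2058|6245).
Factor out 2: 2058 = 2·1029. Since 6245 ≡ 5 (mod 8), (2|6245) = -1. Now have -(1029|6245).
1029 ≡ 1 (mod 4), so quadratic reciprocity gives (1029|6245) = (6245|1029). Reduce: 6245 ≡ 71 (mod 1029). Now have -(71|1029).
1029 ≡ 1 (mod 4), so quadratic reciprocity gives (71|1029) = (1029|71). Reduce: 1029 ≡ 35 (mod 71). Now have -(35|71).
Both 35 ≡ 3 and 71 ≡ 3 (mod 4), so reciprocity gives (35|71) = -(71|35). Reduce: 71 ≡ 1 (mod 35). Now have (1|35).
(1|35) = 1. Collecting the sign factors: 1.

1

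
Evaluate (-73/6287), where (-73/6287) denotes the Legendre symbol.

(-73/6287)
  = -(73/6287)    [6287 ≡ 3 mod 4 ⇒ (-1/6287) = -1]
  = -(6287/73)    [QR: 73 ≡ 1 mod 4, sign kept]
  = -(9/73)    [6287 ≡ 9 mod 73]
  = -(73/9)    [QR: 9 ≡ 1 mod 4, sign kept]
  = -(1/9)    [73 ≡ 1 mod 9]
  = -1    [(1/9) = 1]

-1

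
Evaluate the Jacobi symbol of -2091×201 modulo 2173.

By multiplicativity, (-2091·201/2173) = (-2091/2173)·(201/2173).
First factor (-2091/2173):
Reduce the numerator: -2091 ≡ 82 (mod 2173), so (-2091/2173) = (82/2173).
Factor out 2: 82 = 2·41. Since 2173 ≡ 5 (mod 8), (2/2173) = -1. Now have -(41/2173).
41 ≡ 1 (mod 4), so quadratic reciprocity gives (41/2173) = (2173/41). Reduce: 2173 ≡ 0 (mod 41). Now have -(0/41).
The numerator is now 0 with denominator 41 > 1: the symbol is 0.
Second factor (201/2173):
201 ≡ 1 (mod 4), so quadratic reciprocity gives (201/2173) = (2173/201). Reduce: 2173 ≡ 163 (mod 201). Now have (163/201).
201 ≡ 1 (mod 4), so quadratic reciprocity gives (163/201) = (201/163). Reduce: 201 ≡ 38 (mod 163). Now have (38/163).
Factor out 2: 38 = 2·19. Since 163 ≡ 3 (mod 8), (2/163) = -1. Now have -(19/163).
Both 19 ≡ 3 and 163 ≡ 3 (mod 4), so reciprocity gives (19/163) = -(163/19). Reduce: 163 ≡ 11 (mod 19). Now have (11/19).
Both 11 ≡ 3 and 19 ≡ 3 (mod 4), so reciprocity gives (11/19) = -(19/11). Reduce: 19 ≡ 8 (mod 11). Now have -(8/11).
Factor out 2: 8 = 2^3. Since 11 ≡ 3 (mod 8), (2/11) = -1, and (2/11)^3 = -1. Now have (1/11).
(1/11) = 1. Collecting the sign factors: 1.
Product: (0)·(1) = 0.

0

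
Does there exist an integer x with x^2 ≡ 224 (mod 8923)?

no

Factor out 2: 224 = 2^5·7. Since 8923 ≡ 3 (mod 8), (2/8923) = -1, and (2/8923)^5 = -1. Now have -(7/8923).
Both 7 ≡ 3 and 8923 ≡ 3 (mod 4), so reciprocity gives (7/8923) = -(8923/7). Reduce: 8923 ≡ 5 (mod 7). Now have (5/7).
5 ≡ 1 (mod 4), so quadratic reciprocity gives (5/7) = (7/5). Reduce: 7 ≡ 2 (mod 5). Now have (2/5).
Factor out 2: 2 = 2. Since 5 ≡ 5 (mod 8), (2/5) = -1. Now have -(1/5).
(1/5) = 1. Collecting the sign factors: -1.
The Legendre symbol is -1, so x^2 ≡ 224 (mod 8923) has no solution.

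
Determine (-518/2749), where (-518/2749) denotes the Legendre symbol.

Reduce the numerator: -518 ≡ 2231 (mod 2749), so (-518/2749) = (2231/2749).
2749 ≡ 1 (mod 4), so quadratic reciprocity gives (2231/2749) = (2749/2231). Reduce: 2749 ≡ 518 (mod 2231). Now have (518/2231).
Factor out 2: 518 = 2·259. Since 2231 ≡ 7 (mod 8), (2/2231) = +1. Now have (259/2231).
Both 259 ≡ 3 and 2231 ≡ 3 (mod 4), so reciprocity gives (259/2231) = -(2231/259). Reduce: 2231 ≡ 159 (mod 259). Now have -(159/259).
Both 159 ≡ 3 and 259 ≡ 3 (mod 4), so reciprocity gives (159/259) = -(259/159). Reduce: 259 ≡ 100 (mod 159). Now have (100/159).
Factor out 2: 100 = 2^2·25. Since 159 ≡ 7 (mod 8), (2/159) = +1, and (2/159)^2 = +1. Now have (25/159).
25 ≡ 1 (mod 4), so quadratic reciprocity gives (25/159) = (159/25). Reduce: 159 ≡ 9 (mod 25). Now have (9/25).
9 ≡ 1 (mod 4), so quadratic reciprocity gives (9/25) = (25/9). Reduce: 25 ≡ 7 (mod 9). Now have (7/9).
9 ≡ 1 (mod 4), so quadratic reciprocity gives (7/9) = (9/7). Reduce: 9 ≡ 2 (mod 7). Now have (2/7).
Factor out 2: 2 = 2. Since 7 ≡ 7 (mod 8), (2/7) = +1. Now have (1/7).
(1/7) = 1. Collecting the sign factors: 1.

1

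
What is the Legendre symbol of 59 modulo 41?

Reduce the numerator: 59 ≡ 18 (mod 41), so (59/41) = (18/41).
Factor out 2: 18 = 2·9. Since 41 ≡ 1 (mod 8), (2/41) = +1. Now have (9/41).
9 ≡ 1 (mod 4), so quadratic reciprocity gives (9/41) = (41/9). Reduce: 41 ≡ 5 (mod 9). Now have (5/9).
5 ≡ 1 (mod 4), so quadratic reciprocity gives (5/9) = (9/5). Reduce: 9 ≡ 4 (mod 5). Now have (4/5).
Factor out 2: 4 = 2^2. Since 5 ≡ 5 (mod 8), (2/5) = -1, and (2/5)^2 = +1. Now have (1/5).
(1/5) = 1. Collecting the sign factors: 1.

1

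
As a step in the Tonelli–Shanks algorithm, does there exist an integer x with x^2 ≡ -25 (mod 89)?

yes

Reduce the numerator: -25 ≡ 64 (mod 89), so (-25|89) = (64|89).
Factor out 2: 64 = 2^6. Since 89 ≡ 1 (mod 8), (2|89) = +1, and (2|89)^6 = +1. Now have (1|89).
(1|89) = 1. Collecting the sign factors: 1.
The Legendre symbol is 1, so x^2 ≡ -25 (mod 89) has solution.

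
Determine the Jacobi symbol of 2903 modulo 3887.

-1

(2903/3887)
  = -(3887/2903)    [QR: both ≡ 3 mod 4, sign flips]
  = -(984/2903)    [3887 ≡ 984 mod 2903]
  = -(123/2903)    [2903 ≡ 7 mod 8 ⇒ (2/2903)^3 = +1]
  = (2903/123)    [QR: both ≡ 3 mod 4, sign flips]
  = (74/123)    [2903 ≡ 74 mod 123]
  = -(37/123)    [123 ≡ 3 mod 8 ⇒ (2/123) = -1]
  = -(123/37)    [QR: 37 ≡ 1 mod 4, sign kept]
  = -(12/37)    [123 ≡ 12 mod 37]
  = -(3/37)    [37 ≡ 5 mod 8 ⇒ (2/37)^2 = +1]
  = -(37/3)    [QR: 37 ≡ 1 mod 4, sign kept]
  = -(1/3)    [37 ≡ 1 mod 3]
  = -1    [(1/3) = 1]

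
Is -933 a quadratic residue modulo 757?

yes

Reduce the numerator: -933 ≡ 581 (mod 757), so (-933/757) = (581/757).
581 ≡ 1 (mod 4), so quadratic reciprocity gives (581/757) = (757/581). Reduce: 757 ≡ 176 (mod 581). Now have (176/581).
Factor out 2: 176 = 2^4·11. Since 581 ≡ 5 (mod 8), (2/581) = -1, and (2/581)^4 = +1. Now have (11/581).
581 ≡ 1 (mod 4), so quadratic reciprocity gives (11/581) = (581/11). Reduce: 581 ≡ 9 (mod 11). Now have (9/11).
9 ≡ 1 (mod 4), so quadratic reciprocity gives (9/11) = (11/9). Reduce: 11 ≡ 2 (mod 9). Now have (2/9).
Factor out 2: 2 = 2. Since 9 ≡ 1 (mod 8), (2/9) = +1. Now have (1/9).
(1/9) = 1. Collecting the sign factors: 1.
(-933/757) = 1, and 757 is prime, so -933 is a quadratic residue mod 757.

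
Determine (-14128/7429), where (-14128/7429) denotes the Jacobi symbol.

1

(-14128/7429)
  = (730/7429)    [-14128 ≡ 730 mod 7429]
  = -(365/7429)    [7429 ≡ 5 mod 8 ⇒ (2/7429) = -1]
  = -(7429/365)    [QR: 365 ≡ 1 mod 4, sign kept]
  = -(129/365)    [7429 ≡ 129 mod 365]
  = -(365/129)    [QR: 129 ≡ 1 mod 4, sign kept]
  = -(107/129)    [365 ≡ 107 mod 129]
  = -(129/107)    [QR: 129 ≡ 1 mod 4, sign kept]
  = -(22/107)    [129 ≡ 22 mod 107]
  = (11/107)    [107 ≡ 3 mod 8 ⇒ (2/107) = -1]
  = -(107/11)    [QR: both ≡ 3 mod 4, sign flips]
  = -(8/11)    [107 ≡ 8 mod 11]
  = (1/11)    [11 ≡ 3 mod 8 ⇒ (2/11)^3 = -1]
  = 1    [(1/11) = 1]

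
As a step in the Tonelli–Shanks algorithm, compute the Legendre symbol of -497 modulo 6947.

1

Reduce the numerator: -497 ≡ 6450 (mod 6947), so (-497 / 6947) = (6450 / 6947).
Factor out 2: 6450 = 2·3225. Since 6947 ≡ 3 (mod 8), (2 / 6947) = -1. Now have -(3225 / 6947).
3225 ≡ 1 (mod 4), so quadratic reciprocity gives (3225 / 6947) = (6947 / 3225). Reduce: 6947 ≡ 497 (mod 3225). Now have -(497 / 3225).
497 ≡ 1 (mod 4), so quadratic reciprocity gives (497 / 3225) = (3225 / 497). Reduce: 3225 ≡ 243 (mod 497). Now have -(243 / 497).
497 ≡ 1 (mod 4), so quadratic reciprocity gives (243 / 497) = (497 / 243). Reduce: 497 ≡ 11 (mod 243). Now have -(11 / 243).
Both 11 ≡ 3 and 243 ≡ 3 (mod 4), so reciprocity gives (11 / 243) = -(243 / 11). Reduce: 243 ≡ 1 (mod 11). Now have (1 / 11).
(1 / 11) = 1. Collecting the sign factors: 1.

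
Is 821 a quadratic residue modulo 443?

yes

(821|443)
  = (378|443)    [821 ≡ 378 mod 443]
  = -(189|443)    [443 ≡ 3 mod 8 ⇒ (2|443) = -1]
  = -(443|189)    [QR: 189 ≡ 1 mod 4, sign kept]
  = -(65|189)    [443 ≡ 65 mod 189]
  = -(189|65)    [QR: 65 ≡ 1 mod 4, sign kept]
  = -(59|65)    [189 ≡ 59 mod 65]
  = -(65|59)    [QR: 65 ≡ 1 mod 4, sign kept]
  = -(6|59)    [65 ≡ 6 mod 59]
  = (3|59)    [59 ≡ 3 mod 8 ⇒ (2|59) = -1]
  = -(59|3)    [QR: both ≡ 3 mod 4, sign flips]
  = -(2|3)    [59 ≡ 2 mod 3]
  = (1|3)    [3 ≡ 3 mod 8 ⇒ (2|3) = -1]
  = 1    [(1|3) = 1]
The Legendre symbol is 1, so x^2 ≡ 821 (mod 443) has solution.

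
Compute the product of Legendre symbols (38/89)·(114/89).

By multiplicativity, (38·114/89) = (38/89)·(114/89).
First factor (38/89):
Factor out 2: 38 = 2·19. Since 89 ≡ 1 (mod 8), (2/89) = +1. Now have (19/89).
89 ≡ 1 (mod 4), so quadratic reciprocity gives (19/89) = (89/19). Reduce: 89 ≡ 13 (mod 19). Now have (13/19).
13 ≡ 1 (mod 4), so quadratic reciprocity gives (13/19) = (19/13). Reduce: 19 ≡ 6 (mod 13). Now have (6/13).
Factor out 2: 6 = 2·3. Since 13 ≡ 5 (mod 8), (2/13) = -1. Now have -(3/13).
13 ≡ 1 (mod 4), so quadratic reciprocity gives (3/13) = (13/3). Reduce: 13 ≡ 1 (mod 3). Now have -(1/3).
(1/3) = 1. Collecting the sign factors: -1.
Second factor (114/89):
Reduce the numerator: 114 ≡ 25 (mod 89), so (114/89) = (25/89).
25 ≡ 1 (mod 4), so quadratic reciprocity gives (25/89) = (89/25). Reduce: 89 ≡ 14 (mod 25). Now have (14/25).
Factor out 2: 14 = 2·7. Since 25 ≡ 1 (mod 8), (2/25) = +1. Now have (7/25).
25 ≡ 1 (mod 4), so quadratic reciprocity gives (7/25) = (25/7). Reduce: 25 ≡ 4 (mod 7). Now have (4/7).
Factor out 2: 4 = 2^2. Since 7 ≡ 7 (mod 8), (2/7) = +1, and (2/7)^2 = +1. Now have (1/7).
(1/7) = 1. Collecting the sign factors: 1.
Product: (-1)·(1) = -1.

-1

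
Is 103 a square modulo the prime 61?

Reduce the numerator: 103 ≡ 42 (mod 61), so (103|61) = (42|61).
Factor out 2: 42 = 2·21. Since 61 ≡ 5 (mod 8), (2|61) = -1. Now have -(21|61).
21 ≡ 1 (mod 4), so quadratic reciprocity gives (21|61) = (61|21). Reduce: 61 ≡ 19 (mod 21). Now have -(19|21).
21 ≡ 1 (mod 4), so quadratic reciprocity gives (19|21) = (21|19). Reduce: 21 ≡ 2 (mod 19). Now have -(2|19).
Factor out 2: 2 = 2. Since 19 ≡ 3 (mod 8), (2|19) = -1. Now have (1|19).
(1|19) = 1. Collecting the sign factors: 1.
The Legendre symbol is 1, so x^2 ≡ 103 (mod 61) has solution.

yes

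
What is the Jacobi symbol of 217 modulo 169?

(217/169)
  = (48/169)    [217 ≡ 48 mod 169]
  = (3/169)    [169 ≡ 1 mod 8 ⇒ (2/169)^4 = +1]
  = (169/3)    [QR: 169 ≡ 1 mod 4, sign kept]
  = (1/3)    [169 ≡ 1 mod 3]
  = 1    [(1/3) = 1]

1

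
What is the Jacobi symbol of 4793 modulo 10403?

-1

(4793 / 10403)
  = (10403 / 4793)    [QR: 4793 ≡ 1 mod 4, sign kept]
  = (817 / 4793)    [10403 ≡ 817 mod 4793]
  = (4793 / 817)    [QR: 817 ≡ 1 mod 4, sign kept]
  = (708 / 817)    [4793 ≡ 708 mod 817]
  = (177 / 817)    [817 ≡ 1 mod 8 ⇒ (2 / 817)^2 = +1]
  = (817 / 177)    [QR: 177 ≡ 1 mod 4, sign kept]
  = (109 / 177)    [817 ≡ 109 mod 177]
  = (177 / 109)    [QR: 109 ≡ 1 mod 4, sign kept]
  = (68 / 109)    [177 ≡ 68 mod 109]
  = (17 / 109)    [109 ≡ 5 mod 8 ⇒ (2 / 109)^2 = +1]
  = (109 / 17)    [QR: 17 ≡ 1 mod 4, sign kept]
  = (7 / 17)    [109 ≡ 7 mod 17]
  = (17 / 7)    [QR: 17 ≡ 1 mod 4, sign kept]
  = (3 / 7)    [17 ≡ 3 mod 7]
  = -(7 / 3)    [QR: both ≡ 3 mod 4, sign flips]
  = -(1 / 3)    [7 ≡ 1 mod 3]
  = -1    [(1 / 3) = 1]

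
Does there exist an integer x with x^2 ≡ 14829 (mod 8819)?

Reduce the numerator: 14829 ≡ 6010 (mod 8819), so (14829/8819) = (6010/8819).
Factor out 2: 6010 = 2·3005. Since 8819 ≡ 3 (mod 8), (2/8819) = -1. Now have -(3005/8819).
3005 ≡ 1 (mod 4), so quadratic reciprocity gives (3005/8819) = (8819/3005). Reduce: 8819 ≡ 2809 (mod 3005). Now have -(2809/3005).
2809 ≡ 1 (mod 4), so quadratic reciprocity gives (2809/3005) = (3005/2809). Reduce: 3005 ≡ 196 (mod 2809). Now have -(196/2809).
Factor out 2: 196 = 2^2·49. Since 2809 ≡ 1 (mod 8), (2/2809) = +1, and (2/2809)^2 = +1. Now have -(49/2809).
49 ≡ 1 (mod 4), so quadratic reciprocity gives (49/2809) = (2809/49). Reduce: 2809 ≡ 16 (mod 49). Now have -(16/49).
Factor out 2: 16 = 2^4. Since 49 ≡ 1 (mod 8), (2/49) = +1, and (2/49)^4 = +1. Now have -(1/49).
(1/49) = 1. Collecting the sign factors: -1.
The Legendre symbol is -1, so x^2 ≡ 14829 (mod 8819) has no solution.

no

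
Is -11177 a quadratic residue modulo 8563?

no

Pull out -1: (-11177/8563) = (-1/8563)·(11177/8563). Since 8563 ≡ 3 (mod 4), (-1/8563) = -1. Now have -(11177/8563).
Reduce the numerator: 11177 ≡ 2614 (mod 8563), so (11177/8563) = (2614/8563).
Factor out 2: 2614 = 2·1307. Since 8563 ≡ 3 (mod 8), (2/8563) = -1. Now have (1307/8563).
Both 1307 ≡ 3 and 8563 ≡ 3 (mod 4), so reciprocity gives (1307/8563) = -(8563/1307). Reduce: 8563 ≡ 721 (mod 1307). Now have -(721/1307).
721 ≡ 1 (mod 4), so quadratic reciprocity gives (721/1307) = (1307/721). Reduce: 1307 ≡ 586 (mod 721). Now have -(586/721).
Factor out 2: 586 = 2·293. Since 721 ≡ 1 (mod 8), (2/721) = +1. Now have -(293/721).
293 ≡ 1 (mod 4), so quadratic reciprocity gives (293/721) = (721/293). Reduce: 721 ≡ 135 (mod 293). Now have -(135/293).
293 ≡ 1 (mod 4), so quadratic reciprocity gives (135/293) = (293/135). Reduce: 293 ≡ 23 (mod 135). Now have -(23/135).
Both 23 ≡ 3 and 135 ≡ 3 (mod 4), so reciprocity gives (23/135) = -(135/23). Reduce: 135 ≡ 20 (mod 23). Now have (20/23).
Factor out 2: 20 = 2^2·5. Since 23 ≡ 7 (mod 8), (2/23) = +1, and (2/23)^2 = +1. Now have (5/23).
5 ≡ 1 (mod 4), so quadratic reciprocity gives (5/23) = (23/5). Reduce: 23 ≡ 3 (mod 5). Now have (3/5).
5 ≡ 1 (mod 4), so quadratic reciprocity gives (3/5) = (5/3). Reduce: 5 ≡ 2 (mod 3). Now have (2/3).
Factor out 2: 2 = 2. Since 3 ≡ 3 (mod 8), (2/3) = -1. Now have -(1/3).
(1/3) = 1. Collecting the sign factors: -1.
The Legendre symbol is -1, so x^2 ≡ -11177 (mod 8563) has no solution.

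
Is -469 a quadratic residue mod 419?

(-469/419)
  = (369/419)    [-469 ≡ 369 mod 419]
  = (419/369)    [QR: 369 ≡ 1 mod 4, sign kept]
  = (50/369)    [419 ≡ 50 mod 369]
  = (25/369)    [369 ≡ 1 mod 8 ⇒ (2/369) = +1]
  = (369/25)    [QR: 25 ≡ 1 mod 4, sign kept]
  = (19/25)    [369 ≡ 19 mod 25]
  = (25/19)    [QR: 25 ≡ 1 mod 4, sign kept]
  = (6/19)    [25 ≡ 6 mod 19]
  = -(3/19)    [19 ≡ 3 mod 8 ⇒ (2/19) = -1]
  = (19/3)    [QR: both ≡ 3 mod 4, sign flips]
  = (1/3)    [19 ≡ 1 mod 3]
  = 1    [(1/3) = 1]
The Legendre symbol is 1, so x^2 ≡ -469 (mod 419) has solution.

yes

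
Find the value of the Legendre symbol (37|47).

1

37 ≡ 1 (mod 4), so quadratic reciprocity gives (37|47) = (47|37). Reduce: 47 ≡ 10 (mod 37). Now have (10|37).
Factor out 2: 10 = 2·5. Since 37 ≡ 5 (mod 8), (2|37) = -1. Now have -(5|37).
5 ≡ 1 (mod 4), so quadratic reciprocity gives (5|37) = (37|5). Reduce: 37 ≡ 2 (mod 5). Now have -(2|5).
Factor out 2: 2 = 2. Since 5 ≡ 5 (mod 8), (2|5) = -1. Now have (1|5).
(1|5) = 1. Collecting the sign factors: 1.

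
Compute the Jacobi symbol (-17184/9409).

Reduce the numerator: -17184 ≡ 1634 (mod 9409), so (-17184/9409) = (1634/9409).
Factor out 2: 1634 = 2·817. Since 9409 ≡ 1 (mod 8), (2/9409) = +1. Now have (817/9409).
817 ≡ 1 (mod 4), so quadratic reciprocity gives (817/9409) = (9409/817). Reduce: 9409 ≡ 422 (mod 817). Now have (422/817).
Factor out 2: 422 = 2·211. Since 817 ≡ 1 (mod 8), (2/817) = +1. Now have (211/817).
817 ≡ 1 (mod 4), so quadratic reciprocity gives (211/817) = (817/211). Reduce: 817 ≡ 184 (mod 211). Now have (184/211).
Factor out 2: 184 = 2^3·23. Since 211 ≡ 3 (mod 8), (2/211) = -1, and (2/211)^3 = -1. Now have -(23/211).
Both 23 ≡ 3 and 211 ≡ 3 (mod 4), so reciprocity gives (23/211) = -(211/23). Reduce: 211 ≡ 4 (mod 23). Now have (4/23).
Factor out 2: 4 = 2^2. Since 23 ≡ 7 (mod 8), (2/23) = +1, and (2/23)^2 = +1. Now have (1/23).
(1/23) = 1. Collecting the sign factors: 1.

1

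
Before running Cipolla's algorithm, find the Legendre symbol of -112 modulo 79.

(-112/79)
  = -(112/79)    [79 ≡ 3 mod 4 ⇒ (-1/79) = -1]
  = -(33/79)    [112 ≡ 33 mod 79]
  = -(79/33)    [QR: 33 ≡ 1 mod 4, sign kept]
  = -(13/33)    [79 ≡ 13 mod 33]
  = -(33/13)    [QR: 13 ≡ 1 mod 4, sign kept]
  = -(7/13)    [33 ≡ 7 mod 13]
  = -(13/7)    [QR: 13 ≡ 1 mod 4, sign kept]
  = -(6/7)    [13 ≡ 6 mod 7]
  = -(3/7)    [7 ≡ 7 mod 8 ⇒ (2/7) = +1]
  = (7/3)    [QR: both ≡ 3 mod 4, sign flips]
  = (1/3)    [7 ≡ 1 mod 3]
  = 1    [(1/3) = 1]

1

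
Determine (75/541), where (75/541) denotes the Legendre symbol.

541 ≡ 1 (mod 4), so quadratic reciprocity gives (75/541) = (541/75). Reduce: 541 ≡ 16 (mod 75). Now have (16/75).
Factor out 2: 16 = 2^4. Since 75 ≡ 3 (mod 8), (2/75) = -1, and (2/75)^4 = +1. Now have (1/75).
(1/75) = 1. Collecting the sign factors: 1.

1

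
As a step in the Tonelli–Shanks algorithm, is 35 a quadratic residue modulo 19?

yes

(35|19)
  = (16|19)    [35 ≡ 16 mod 19]
  = (1|19)    [19 ≡ 3 mod 8 ⇒ (2|19)^4 = +1]
  = 1    [(1|19) = 1]
The Legendre symbol is 1, so x^2 ≡ 35 (mod 19) has solution.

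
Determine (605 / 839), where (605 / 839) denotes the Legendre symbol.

1

(605 / 839)
  = (839 / 605)    [QR: 605 ≡ 1 mod 4, sign kept]
  = (234 / 605)    [839 ≡ 234 mod 605]
  = -(117 / 605)    [605 ≡ 5 mod 8 ⇒ (2 / 605) = -1]
  = -(605 / 117)    [QR: 117 ≡ 1 mod 4, sign kept]
  = -(20 / 117)    [605 ≡ 20 mod 117]
  = -(5 / 117)    [117 ≡ 5 mod 8 ⇒ (2 / 117)^2 = +1]
  = -(117 / 5)    [QR: 5 ≡ 1 mod 4, sign kept]
  = -(2 / 5)    [117 ≡ 2 mod 5]
  = (1 / 5)    [5 ≡ 5 mod 8 ⇒ (2 / 5) = -1]
  = 1    [(1 / 5) = 1]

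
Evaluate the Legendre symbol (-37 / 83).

(-37 / 83)
  = (46 / 83)    [-37 ≡ 46 mod 83]
  = -(23 / 83)    [83 ≡ 3 mod 8 ⇒ (2 / 83) = -1]
  = (83 / 23)    [QR: both ≡ 3 mod 4, sign flips]
  = (14 / 23)    [83 ≡ 14 mod 23]
  = (7 / 23)    [23 ≡ 7 mod 8 ⇒ (2 / 23) = +1]
  = -(23 / 7)    [QR: both ≡ 3 mod 4, sign flips]
  = -(2 / 7)    [23 ≡ 2 mod 7]
  = -(1 / 7)    [7 ≡ 7 mod 8 ⇒ (2 / 7) = +1]
  = -1    [(1 / 7) = 1]

-1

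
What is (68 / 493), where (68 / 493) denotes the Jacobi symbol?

0

Factor out 2: 68 = 2^2·17. Since 493 ≡ 5 (mod 8), (2 / 493) = -1, and (2 / 493)^2 = +1. Now have (17 / 493).
17 ≡ 1 (mod 4), so quadratic reciprocity gives (17 / 493) = (493 / 17). Reduce: 493 ≡ 0 (mod 17). Now have (0 / 17).
The numerator is now 0 with denominator 17 > 1: the symbol is 0.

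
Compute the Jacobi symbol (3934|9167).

-1

(3934|9167)
  = (1967|9167)    [9167 ≡ 7 mod 8 ⇒ (2|9167) = +1]
  = -(9167|1967)    [QR: both ≡ 3 mod 4, sign flips]
  = -(1299|1967)    [9167 ≡ 1299 mod 1967]
  = (1967|1299)    [QR: both ≡ 3 mod 4, sign flips]
  = (668|1299)    [1967 ≡ 668 mod 1299]
  = (167|1299)    [1299 ≡ 3 mod 8 ⇒ (2|1299)^2 = +1]
  = -(1299|167)    [QR: both ≡ 3 mod 4, sign flips]
  = -(130|167)    [1299 ≡ 130 mod 167]
  = -(65|167)    [167 ≡ 7 mod 8 ⇒ (2|167) = +1]
  = -(167|65)    [QR: 65 ≡ 1 mod 4, sign kept]
  = -(37|65)    [167 ≡ 37 mod 65]
  = -(65|37)    [QR: 37 ≡ 1 mod 4, sign kept]
  = -(28|37)    [65 ≡ 28 mod 37]
  = -(7|37)    [37 ≡ 5 mod 8 ⇒ (2|37)^2 = +1]
  = -(37|7)    [QR: 37 ≡ 1 mod 4, sign kept]
  = -(2|7)    [37 ≡ 2 mod 7]
  = -(1|7)    [7 ≡ 7 mod 8 ⇒ (2|7) = +1]
  = -1    [(1|7) = 1]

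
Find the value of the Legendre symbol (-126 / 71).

(-126 / 71)
  = (16 / 71)    [-126 ≡ 16 mod 71]
  = (1 / 71)    [71 ≡ 7 mod 8 ⇒ (2 / 71)^4 = +1]
  = 1    [(1 / 71) = 1]

1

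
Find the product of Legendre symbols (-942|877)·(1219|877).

By multiplicativity, (-942·1219|877) = (-942|877)·(1219|877).
First factor (-942|877):
Pull out -1: (-942|877) = (-1|877)·(942|877). Since 877 ≡ 1 (mod 4), (-1|877) = +1. Now have (942|877).
Reduce the numerator: 942 ≡ 65 (mod 877), so (942|877) = (65|877).
65 ≡ 1 (mod 4), so quadratic reciprocity gives (65|877) = (877|65). Reduce: 877 ≡ 32 (mod 65). Now have (32|65).
Factor out 2: 32 = 2^5. Since 65 ≡ 1 (mod 8), (2|65) = +1, and (2|65)^5 = +1. Now have (1|65).
(1|65) = 1. Collecting the sign factors: 1.
Second factor (1219|877):
Reduce the numerator: 1219 ≡ 342 (mod 877), so (1219|877) = (342|877).
Factor out 2: 342 = 2·171. Since 877 ≡ 5 (mod 8), (2|877) = -1. Now have -(171|877).
877 ≡ 1 (mod 4), so quadratic reciprocity gives (171|877) = (877|171). Reduce: 877 ≡ 22 (mod 171). Now have -(22|171).
Factor out 2: 22 = 2·11. Since 171 ≡ 3 (mod 8), (2|171) = -1. Now have (11|171).
Both 11 ≡ 3 and 171 ≡ 3 (mod 4), so reciprocity gives (11|171) = -(171|11). Reduce: 171 ≡ 6 (mod 11). Now have -(6|11).
Factor out 2: 6 = 2·3. Since 11 ≡ 3 (mod 8), (2|11) = -1. Now have (3|11).
Both 3 ≡ 3 and 11 ≡ 3 (mod 4), so reciprocity gives (3|11) = -(11|3). Reduce: 11 ≡ 2 (mod 3). Now have -(2|3).
Factor out 2: 2 = 2. Since 3 ≡ 3 (mod 8), (2|3) = -1. Now have (1|3).
(1|3) = 1. Collecting the sign factors: 1.
Product: (1)·(1) = 1.

1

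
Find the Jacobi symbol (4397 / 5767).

(4397 / 5767)
  = (5767 / 4397)    [QR: 4397 ≡ 1 mod 4, sign kept]
  = (1370 / 4397)    [5767 ≡ 1370 mod 4397]
  = -(685 / 4397)    [4397 ≡ 5 mod 8 ⇒ (2 / 4397) = -1]
  = -(4397 / 685)    [QR: 685 ≡ 1 mod 4, sign kept]
  = -(287 / 685)    [4397 ≡ 287 mod 685]
  = -(685 / 287)    [QR: 685 ≡ 1 mod 4, sign kept]
  = -(111 / 287)    [685 ≡ 111 mod 287]
  = (287 / 111)    [QR: both ≡ 3 mod 4, sign flips]
  = (65 / 111)    [287 ≡ 65 mod 111]
  = (111 / 65)    [QR: 65 ≡ 1 mod 4, sign kept]
  = (46 / 65)    [111 ≡ 46 mod 65]
  = (23 / 65)    [65 ≡ 1 mod 8 ⇒ (2 / 65) = +1]
  = (65 / 23)    [QR: 65 ≡ 1 mod 4, sign kept]
  = (19 / 23)    [65 ≡ 19 mod 23]
  = -(23 / 19)    [QR: both ≡ 3 mod 4, sign flips]
  = -(4 / 19)    [23 ≡ 4 mod 19]
  = -(1 / 19)    [19 ≡ 3 mod 8 ⇒ (2 / 19)^2 = +1]
  = -1    [(1 / 19) = 1]

-1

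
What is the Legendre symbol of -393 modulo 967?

1

(-393 / 967)
  = -(393 / 967)    [967 ≡ 3 mod 4 ⇒ (-1 / 967) = -1]
  = -(967 / 393)    [QR: 393 ≡ 1 mod 4, sign kept]
  = -(181 / 393)    [967 ≡ 181 mod 393]
  = -(393 / 181)    [QR: 181 ≡ 1 mod 4, sign kept]
  = -(31 / 181)    [393 ≡ 31 mod 181]
  = -(181 / 31)    [QR: 181 ≡ 1 mod 4, sign kept]
  = -(26 / 31)    [181 ≡ 26 mod 31]
  = -(13 / 31)    [31 ≡ 7 mod 8 ⇒ (2 / 31) = +1]
  = -(31 / 13)    [QR: 13 ≡ 1 mod 4, sign kept]
  = -(5 / 13)    [31 ≡ 5 mod 13]
  = -(13 / 5)    [QR: 5 ≡ 1 mod 4, sign kept]
  = -(3 / 5)    [13 ≡ 3 mod 5]
  = -(5 / 3)    [QR: 5 ≡ 1 mod 4, sign kept]
  = -(2 / 3)    [5 ≡ 2 mod 3]
  = (1 / 3)    [3 ≡ 3 mod 8 ⇒ (2 / 3) = -1]
  = 1    [(1 / 3) = 1]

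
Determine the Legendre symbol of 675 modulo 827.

1

(675/827)
  = -(827/675)    [QR: both ≡ 3 mod 4, sign flips]
  = -(152/675)    [827 ≡ 152 mod 675]
  = (19/675)    [675 ≡ 3 mod 8 ⇒ (2/675)^3 = -1]
  = -(675/19)    [QR: both ≡ 3 mod 4, sign flips]
  = -(10/19)    [675 ≡ 10 mod 19]
  = (5/19)    [19 ≡ 3 mod 8 ⇒ (2/19) = -1]
  = (19/5)    [QR: 5 ≡ 1 mod 4, sign kept]
  = (4/5)    [19 ≡ 4 mod 5]
  = (1/5)    [5 ≡ 5 mod 8 ⇒ (2/5)^2 = +1]
  = 1    [(1/5) = 1]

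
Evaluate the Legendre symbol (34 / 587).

-1

(34 / 587)
  = -(17 / 587)    [587 ≡ 3 mod 8 ⇒ (2 / 587) = -1]
  = -(587 / 17)    [QR: 17 ≡ 1 mod 4, sign kept]
  = -(9 / 17)    [587 ≡ 9 mod 17]
  = -(17 / 9)    [QR: 9 ≡ 1 mod 4, sign kept]
  = -(8 / 9)    [17 ≡ 8 mod 9]
  = -(1 / 9)    [9 ≡ 1 mod 8 ⇒ (2 / 9)^3 = +1]
  = -1    [(1 / 9) = 1]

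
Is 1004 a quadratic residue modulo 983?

(1004/983)
  = (21/983)    [1004 ≡ 21 mod 983]
  = (983/21)    [QR: 21 ≡ 1 mod 4, sign kept]
  = (17/21)    [983 ≡ 17 mod 21]
  = (21/17)    [QR: 17 ≡ 1 mod 4, sign kept]
  = (4/17)    [21 ≡ 4 mod 17]
  = (1/17)    [17 ≡ 1 mod 8 ⇒ (2/17)^2 = +1]
  = 1    [(1/17) = 1]
(1004/983) = 1, and 983 is prime, so 1004 is a quadratic residue mod 983.

yes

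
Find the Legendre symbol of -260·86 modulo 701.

-1

By multiplicativity, (-260·86/701) = (-260/701)·(86/701).
First factor (-260/701):
(-260/701)
  = (441/701)    [-260 ≡ 441 mod 701]
  = (701/441)    [QR: 441 ≡ 1 mod 4, sign kept]
  = (260/441)    [701 ≡ 260 mod 441]
  = (65/441)    [441 ≡ 1 mod 8 ⇒ (2/441)^2 = +1]
  = (441/65)    [QR: 65 ≡ 1 mod 4, sign kept]
  = (51/65)    [441 ≡ 51 mod 65]
  = (65/51)    [QR: 65 ≡ 1 mod 4, sign kept]
  = (14/51)    [65 ≡ 14 mod 51]
  = -(7/51)    [51 ≡ 3 mod 8 ⇒ (2/51) = -1]
  = (51/7)    [QR: both ≡ 3 mod 4, sign flips]
  = (2/7)    [51 ≡ 2 mod 7]
  = (1/7)    [7 ≡ 7 mod 8 ⇒ (2/7) = +1]
  = 1    [(1/7) = 1]
Second factor (86/701):
(86/701)
  = -(43/701)    [701 ≡ 5 mod 8 ⇒ (2/701) = -1]
  = -(701/43)    [QR: 701 ≡ 1 mod 4, sign kept]
  = -(13/43)    [701 ≡ 13 mod 43]
  = -(43/13)    [QR: 13 ≡ 1 mod 4, sign kept]
  = -(4/13)    [43 ≡ 4 mod 13]
  = -(1/13)    [13 ≡ 5 mod 8 ⇒ (2/13)^2 = +1]
  = -1    [(1/13) = 1]
Product: (1)·(-1) = -1.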